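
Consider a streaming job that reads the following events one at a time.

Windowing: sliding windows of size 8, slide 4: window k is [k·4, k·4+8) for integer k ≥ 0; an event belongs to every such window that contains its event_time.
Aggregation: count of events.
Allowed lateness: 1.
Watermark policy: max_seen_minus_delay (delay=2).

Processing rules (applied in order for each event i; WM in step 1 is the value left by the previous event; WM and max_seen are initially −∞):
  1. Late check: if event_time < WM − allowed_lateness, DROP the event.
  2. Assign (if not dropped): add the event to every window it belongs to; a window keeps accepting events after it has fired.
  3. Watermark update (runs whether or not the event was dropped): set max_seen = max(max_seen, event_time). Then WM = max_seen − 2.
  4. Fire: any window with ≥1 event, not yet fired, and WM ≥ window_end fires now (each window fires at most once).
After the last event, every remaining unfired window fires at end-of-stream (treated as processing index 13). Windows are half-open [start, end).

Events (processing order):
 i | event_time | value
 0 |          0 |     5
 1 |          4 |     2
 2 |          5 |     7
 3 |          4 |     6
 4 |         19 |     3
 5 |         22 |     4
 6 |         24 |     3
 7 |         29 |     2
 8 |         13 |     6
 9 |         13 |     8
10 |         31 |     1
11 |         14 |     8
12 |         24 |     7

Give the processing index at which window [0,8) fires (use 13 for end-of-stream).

i=0 t=0 v=5: → [0,8); WM=-2
i=1 t=4 v=2: → [4,12),[0,8); WM=2
i=2 t=5 v=7: → [4,12),[0,8); WM=3
i=3 t=4 v=6: → [4,12),[0,8); WM=3
i=4 t=19 v=3: → [16,24),[12,20); WM=17; [0,8) fires=4 [4,12) fires=3
i=5 t=22 v=4: → [20,28),[16,24); WM=20; [12,20) fires=1
i=6 t=24 v=3: → [24,32),[20,28); WM=22
i=7 t=29 v=2: → [28,36),[24,32); WM=27; [16,24) fires=2
i=8 t=13 v=6: DROP (t<27-1); WM=27
i=9 t=13 v=8: DROP (t<27-1); WM=27
i=10 t=31 v=1: → [28,36),[24,32); WM=29; [20,28) fires=2
i=11 t=14 v=8: DROP (t<29-1); WM=29
i=12 t=24 v=7: DROP (t<29-1); WM=29

4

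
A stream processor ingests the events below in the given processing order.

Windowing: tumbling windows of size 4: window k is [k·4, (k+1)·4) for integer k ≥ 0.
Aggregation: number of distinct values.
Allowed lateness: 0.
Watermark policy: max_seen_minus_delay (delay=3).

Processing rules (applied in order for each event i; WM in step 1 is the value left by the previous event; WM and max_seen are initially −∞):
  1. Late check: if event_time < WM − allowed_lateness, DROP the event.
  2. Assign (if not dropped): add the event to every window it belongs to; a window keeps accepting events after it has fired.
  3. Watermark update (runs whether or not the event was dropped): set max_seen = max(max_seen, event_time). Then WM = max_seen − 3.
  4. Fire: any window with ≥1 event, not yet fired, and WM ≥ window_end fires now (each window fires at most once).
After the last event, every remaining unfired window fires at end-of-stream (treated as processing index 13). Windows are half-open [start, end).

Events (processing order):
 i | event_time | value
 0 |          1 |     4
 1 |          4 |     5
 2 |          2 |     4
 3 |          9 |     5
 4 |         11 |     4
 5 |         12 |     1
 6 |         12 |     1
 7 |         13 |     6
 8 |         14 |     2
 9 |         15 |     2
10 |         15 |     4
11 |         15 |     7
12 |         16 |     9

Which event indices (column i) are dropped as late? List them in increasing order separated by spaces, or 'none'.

none

i=0 t=1 v=4: → [0,4); WM=-2
i=1 t=4 v=5: → [4,8); WM=1
i=2 t=2 v=4: → [0,4); WM=1
i=3 t=9 v=5: → [8,12); WM=6; [0,4) fires=1
i=4 t=11 v=4: → [8,12); WM=8; [4,8) fires=1
i=5 t=12 v=1: → [12,16); WM=9
i=6 t=12 v=1: → [12,16); WM=9
i=7 t=13 v=6: → [12,16); WM=10
i=8 t=14 v=2: → [12,16); WM=11
i=9 t=15 v=2: → [12,16); WM=12; [8,12) fires=2
i=10 t=15 v=4: → [12,16); WM=12
i=11 t=15 v=7: → [12,16); WM=12
i=12 t=16 v=9: → [16,20); WM=13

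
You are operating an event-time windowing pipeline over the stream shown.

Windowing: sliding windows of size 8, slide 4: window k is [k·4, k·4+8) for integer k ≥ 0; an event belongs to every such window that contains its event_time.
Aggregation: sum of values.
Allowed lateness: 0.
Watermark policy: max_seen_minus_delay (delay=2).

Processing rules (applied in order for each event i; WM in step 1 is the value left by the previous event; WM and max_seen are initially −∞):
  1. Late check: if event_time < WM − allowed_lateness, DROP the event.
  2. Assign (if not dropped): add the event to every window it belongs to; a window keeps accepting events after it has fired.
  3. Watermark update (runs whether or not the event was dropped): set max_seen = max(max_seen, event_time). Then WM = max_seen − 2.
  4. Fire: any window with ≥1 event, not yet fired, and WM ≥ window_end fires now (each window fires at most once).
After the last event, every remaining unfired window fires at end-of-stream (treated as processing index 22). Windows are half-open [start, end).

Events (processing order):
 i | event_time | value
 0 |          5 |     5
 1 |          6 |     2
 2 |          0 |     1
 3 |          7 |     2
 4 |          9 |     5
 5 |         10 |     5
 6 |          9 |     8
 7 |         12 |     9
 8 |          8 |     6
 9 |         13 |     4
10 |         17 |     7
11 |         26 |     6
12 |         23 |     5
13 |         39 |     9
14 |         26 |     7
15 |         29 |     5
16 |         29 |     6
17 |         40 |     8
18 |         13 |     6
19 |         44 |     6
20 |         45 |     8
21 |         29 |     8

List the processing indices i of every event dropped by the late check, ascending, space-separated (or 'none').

i=0 t=5 v=5: → [4,12),[0,8); WM=3
i=1 t=6 v=2: → [4,12),[0,8); WM=4
i=2 t=0 v=1: DROP (t<4-0); WM=4
i=3 t=7 v=2: → [4,12),[0,8); WM=5
i=4 t=9 v=5: → [8,16),[4,12); WM=7
i=5 t=10 v=5: → [8,16),[4,12); WM=8; [0,8) fires=9
i=6 t=9 v=8: → [8,16),[4,12); WM=8
i=7 t=12 v=9: → [12,20),[8,16); WM=10
i=8 t=8 v=6: DROP (t<10-0); WM=10
i=9 t=13 v=4: → [12,20),[8,16); WM=11
i=10 t=17 v=7: → [16,24),[12,20); WM=15; [4,12) fires=27
i=11 t=26 v=6: → [24,32),[20,28); WM=24; [8,16) fires=31 [12,20) fires=20 [16,24) fires=7
i=12 t=23 v=5: DROP (t<24-0); WM=24
i=13 t=39 v=9: → [36,44),[32,40); WM=37; [20,28) fires=6 [24,32) fires=6
i=14 t=26 v=7: DROP (t<37-0); WM=37
i=15 t=29 v=5: DROP (t<37-0); WM=37
i=16 t=29 v=6: DROP (t<37-0); WM=37
i=17 t=40 v=8: → [40,48),[36,44); WM=38
i=18 t=13 v=6: DROP (t<38-0); WM=38
i=19 t=44 v=6: → [44,52),[40,48); WM=42; [32,40) fires=9
i=20 t=45 v=8: → [44,52),[40,48); WM=43
i=21 t=29 v=8: DROP (t<43-0); WM=43

2 8 12 14 15 16 18 21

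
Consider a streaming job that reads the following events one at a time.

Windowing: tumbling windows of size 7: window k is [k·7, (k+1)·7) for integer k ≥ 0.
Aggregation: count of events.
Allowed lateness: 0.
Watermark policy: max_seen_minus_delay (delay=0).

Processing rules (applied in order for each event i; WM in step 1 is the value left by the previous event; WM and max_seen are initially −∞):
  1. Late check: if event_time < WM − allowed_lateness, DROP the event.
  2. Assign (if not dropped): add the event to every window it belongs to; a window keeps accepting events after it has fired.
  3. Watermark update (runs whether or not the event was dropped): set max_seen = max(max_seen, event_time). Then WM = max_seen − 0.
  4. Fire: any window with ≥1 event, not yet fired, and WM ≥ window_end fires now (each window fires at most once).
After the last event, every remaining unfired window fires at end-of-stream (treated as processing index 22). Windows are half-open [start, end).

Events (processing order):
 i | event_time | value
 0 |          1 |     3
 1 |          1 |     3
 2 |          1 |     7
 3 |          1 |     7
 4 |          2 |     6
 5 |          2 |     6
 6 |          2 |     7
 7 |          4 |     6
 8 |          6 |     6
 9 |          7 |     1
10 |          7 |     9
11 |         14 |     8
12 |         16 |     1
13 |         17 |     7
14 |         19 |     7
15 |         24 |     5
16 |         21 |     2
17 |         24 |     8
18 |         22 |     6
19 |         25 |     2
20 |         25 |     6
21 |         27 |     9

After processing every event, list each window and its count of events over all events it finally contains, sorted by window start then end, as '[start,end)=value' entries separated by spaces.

[0,7)=9 [7,14)=2 [14,21)=4 [21,28)=5

i=0 t=1 v=3: → [0,7); WM=1
i=1 t=1 v=3: → [0,7); WM=1
i=2 t=1 v=7: → [0,7); WM=1
i=3 t=1 v=7: → [0,7); WM=1
i=4 t=2 v=6: → [0,7); WM=2
i=5 t=2 v=6: → [0,7); WM=2
i=6 t=2 v=7: → [0,7); WM=2
i=7 t=4 v=6: → [0,7); WM=4
i=8 t=6 v=6: → [0,7); WM=6
i=9 t=7 v=1: → [7,14); WM=7; [0,7) fires=9
i=10 t=7 v=9: → [7,14); WM=7
i=11 t=14 v=8: → [14,21); WM=14; [7,14) fires=2
i=12 t=16 v=1: → [14,21); WM=16
i=13 t=17 v=7: → [14,21); WM=17
i=14 t=19 v=7: → [14,21); WM=19
i=15 t=24 v=5: → [21,28); WM=24; [14,21) fires=4
i=16 t=21 v=2: DROP (t<24-0); WM=24
i=17 t=24 v=8: → [21,28); WM=24
i=18 t=22 v=6: DROP (t<24-0); WM=24
i=19 t=25 v=2: → [21,28); WM=25
i=20 t=25 v=6: → [21,28); WM=25
i=21 t=27 v=9: → [21,28); WM=27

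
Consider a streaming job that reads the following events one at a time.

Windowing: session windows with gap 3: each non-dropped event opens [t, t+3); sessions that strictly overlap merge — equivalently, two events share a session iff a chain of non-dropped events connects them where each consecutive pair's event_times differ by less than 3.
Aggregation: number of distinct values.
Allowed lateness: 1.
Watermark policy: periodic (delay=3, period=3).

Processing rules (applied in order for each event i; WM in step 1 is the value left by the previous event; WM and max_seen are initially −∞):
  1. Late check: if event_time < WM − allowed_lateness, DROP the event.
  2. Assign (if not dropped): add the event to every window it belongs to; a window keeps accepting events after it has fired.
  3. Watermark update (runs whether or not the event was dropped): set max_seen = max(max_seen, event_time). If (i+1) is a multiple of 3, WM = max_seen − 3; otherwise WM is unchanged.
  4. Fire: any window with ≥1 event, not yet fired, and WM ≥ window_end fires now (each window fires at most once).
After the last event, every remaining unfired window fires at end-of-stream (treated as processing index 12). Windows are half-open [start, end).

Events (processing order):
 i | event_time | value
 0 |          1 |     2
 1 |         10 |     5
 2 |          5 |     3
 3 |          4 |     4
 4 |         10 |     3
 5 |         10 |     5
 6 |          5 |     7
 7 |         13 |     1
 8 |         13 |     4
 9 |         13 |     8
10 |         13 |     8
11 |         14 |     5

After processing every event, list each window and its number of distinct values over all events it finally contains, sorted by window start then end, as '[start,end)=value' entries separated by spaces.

i=0 t=1 v=2: → [1,4); WM=−∞
i=1 t=10 v=5: → [10,13); WM=−∞
i=2 t=5 v=3: → [5,8); WM=7
i=3 t=4 v=4: DROP (t<7-1); WM=7
i=4 t=10 v=3: → [10,13); WM=7
i=5 t=10 v=5: → [10,13); WM=7
i=6 t=5 v=7: DROP (t<7-1); WM=7
i=7 t=13 v=1: → [13,16); WM=7
i=8 t=13 v=4: → [13,16); WM=10
i=9 t=13 v=8: → [13,16); WM=10
i=10 t=13 v=8: → [13,16); WM=10
i=11 t=14 v=5: → [13,17); WM=11

[1,4)=1 [5,8)=1 [10,13)=2 [13,17)=4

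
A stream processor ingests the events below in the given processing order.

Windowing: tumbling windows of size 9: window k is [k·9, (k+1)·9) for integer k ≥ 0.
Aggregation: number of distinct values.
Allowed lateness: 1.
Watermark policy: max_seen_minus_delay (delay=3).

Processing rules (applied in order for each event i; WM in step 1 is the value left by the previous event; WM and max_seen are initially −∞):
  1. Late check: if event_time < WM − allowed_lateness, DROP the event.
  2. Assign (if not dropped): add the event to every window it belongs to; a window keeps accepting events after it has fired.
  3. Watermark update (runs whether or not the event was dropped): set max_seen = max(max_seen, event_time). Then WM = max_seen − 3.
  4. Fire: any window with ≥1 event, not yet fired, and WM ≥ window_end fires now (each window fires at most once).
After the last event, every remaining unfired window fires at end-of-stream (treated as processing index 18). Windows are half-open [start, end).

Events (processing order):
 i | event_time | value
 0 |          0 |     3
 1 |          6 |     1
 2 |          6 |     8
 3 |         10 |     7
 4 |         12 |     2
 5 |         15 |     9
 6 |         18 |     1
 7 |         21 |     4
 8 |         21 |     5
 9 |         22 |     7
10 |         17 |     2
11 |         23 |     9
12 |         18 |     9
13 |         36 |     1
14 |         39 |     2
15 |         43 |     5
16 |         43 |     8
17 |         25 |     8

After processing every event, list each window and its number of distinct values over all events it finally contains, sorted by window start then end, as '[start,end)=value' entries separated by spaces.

[0,9)=3 [9,18)=3 [18,27)=5 [36,45)=4

i=0 t=0 v=3: → [0,9); WM=-3
i=1 t=6 v=1: → [0,9); WM=3
i=2 t=6 v=8: → [0,9); WM=3
i=3 t=10 v=7: → [9,18); WM=7
i=4 t=12 v=2: → [9,18); WM=9; [0,9) fires=3
i=5 t=15 v=9: → [9,18); WM=12
i=6 t=18 v=1: → [18,27); WM=15
i=7 t=21 v=4: → [18,27); WM=18; [9,18) fires=3
i=8 t=21 v=5: → [18,27); WM=18
i=9 t=22 v=7: → [18,27); WM=19
i=10 t=17 v=2: DROP (t<19-1); WM=19
i=11 t=23 v=9: → [18,27); WM=20
i=12 t=18 v=9: DROP (t<20-1); WM=20
i=13 t=36 v=1: → [36,45); WM=33; [18,27) fires=5
i=14 t=39 v=2: → [36,45); WM=36
i=15 t=43 v=5: → [36,45); WM=40
i=16 t=43 v=8: → [36,45); WM=40
i=17 t=25 v=8: DROP (t<40-1); WM=40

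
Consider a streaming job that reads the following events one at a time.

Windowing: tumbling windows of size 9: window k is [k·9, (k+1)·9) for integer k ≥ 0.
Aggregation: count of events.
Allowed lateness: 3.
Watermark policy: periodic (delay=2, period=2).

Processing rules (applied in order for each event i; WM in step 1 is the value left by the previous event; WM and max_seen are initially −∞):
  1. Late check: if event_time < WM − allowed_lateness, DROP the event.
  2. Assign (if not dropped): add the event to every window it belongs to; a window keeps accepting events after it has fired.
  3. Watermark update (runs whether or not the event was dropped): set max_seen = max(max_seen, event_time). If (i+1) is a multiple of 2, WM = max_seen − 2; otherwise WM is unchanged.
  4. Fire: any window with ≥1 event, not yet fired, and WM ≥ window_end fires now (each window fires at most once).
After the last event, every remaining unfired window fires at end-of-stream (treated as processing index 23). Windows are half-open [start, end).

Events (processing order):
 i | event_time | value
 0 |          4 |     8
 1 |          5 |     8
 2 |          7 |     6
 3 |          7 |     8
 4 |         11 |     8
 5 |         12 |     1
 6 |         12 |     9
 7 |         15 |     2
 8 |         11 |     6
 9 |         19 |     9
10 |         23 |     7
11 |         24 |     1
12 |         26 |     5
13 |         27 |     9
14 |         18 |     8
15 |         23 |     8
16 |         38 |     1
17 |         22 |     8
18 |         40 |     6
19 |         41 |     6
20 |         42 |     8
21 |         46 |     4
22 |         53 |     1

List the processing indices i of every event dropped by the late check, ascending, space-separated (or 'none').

14

i=0 t=4 v=8: → [0,9); WM=−∞
i=1 t=5 v=8: → [0,9); WM=3
i=2 t=7 v=6: → [0,9); WM=3
i=3 t=7 v=8: → [0,9); WM=5
i=4 t=11 v=8: → [9,18); WM=5
i=5 t=12 v=1: → [9,18); WM=10; [0,9) fires=4
i=6 t=12 v=9: → [9,18); WM=10
i=7 t=15 v=2: → [9,18); WM=13
i=8 t=11 v=6: → [9,18); WM=13
i=9 t=19 v=9: → [18,27); WM=17
i=10 t=23 v=7: → [18,27); WM=17
i=11 t=24 v=1: → [18,27); WM=22; [9,18) fires=5
i=12 t=26 v=5: → [18,27); WM=22
i=13 t=27 v=9: → [27,36); WM=25
i=14 t=18 v=8: DROP (t<25-3); WM=25
i=15 t=23 v=8: → [18,27); WM=25
i=16 t=38 v=1: → [36,45); WM=25
i=17 t=22 v=8: → [18,27); WM=36; [18,27) fires=6 [27,36) fires=1
i=18 t=40 v=6: → [36,45); WM=36
i=19 t=41 v=6: → [36,45); WM=39
i=20 t=42 v=8: → [36,45); WM=39
i=21 t=46 v=4: → [45,54); WM=44
i=22 t=53 v=1: → [45,54); WM=44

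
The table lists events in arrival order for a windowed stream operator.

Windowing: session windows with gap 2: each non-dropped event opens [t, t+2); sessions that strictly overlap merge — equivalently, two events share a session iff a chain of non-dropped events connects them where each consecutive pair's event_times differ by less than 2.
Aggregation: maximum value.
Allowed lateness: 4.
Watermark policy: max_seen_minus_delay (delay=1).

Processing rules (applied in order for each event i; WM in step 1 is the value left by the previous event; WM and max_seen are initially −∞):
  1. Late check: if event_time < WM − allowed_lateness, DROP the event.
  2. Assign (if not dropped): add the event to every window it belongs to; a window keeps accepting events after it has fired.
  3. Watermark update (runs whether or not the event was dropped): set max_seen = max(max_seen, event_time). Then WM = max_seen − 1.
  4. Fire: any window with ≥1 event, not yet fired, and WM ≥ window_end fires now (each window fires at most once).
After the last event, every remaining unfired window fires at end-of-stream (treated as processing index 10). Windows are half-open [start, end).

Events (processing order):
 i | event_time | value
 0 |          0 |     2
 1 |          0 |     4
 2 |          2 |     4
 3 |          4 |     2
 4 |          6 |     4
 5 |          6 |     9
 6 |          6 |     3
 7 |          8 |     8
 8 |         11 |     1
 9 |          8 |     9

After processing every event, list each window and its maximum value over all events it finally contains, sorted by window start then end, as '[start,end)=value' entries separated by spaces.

i=0 t=0 v=2: → [0,2); WM=-1
i=1 t=0 v=4: → [0,2); WM=-1
i=2 t=2 v=4: → [2,4); WM=1
i=3 t=4 v=2: → [4,6); WM=3
i=4 t=6 v=4: → [6,8); WM=5
i=5 t=6 v=9: → [6,8); WM=5
i=6 t=6 v=3: → [6,8); WM=5
i=7 t=8 v=8: → [8,10); WM=7
i=8 t=11 v=1: → [11,13); WM=10
i=9 t=8 v=9: → [8,10); WM=10

[0,2)=4 [2,4)=4 [4,6)=2 [6,8)=9 [8,10)=9 [11,13)=1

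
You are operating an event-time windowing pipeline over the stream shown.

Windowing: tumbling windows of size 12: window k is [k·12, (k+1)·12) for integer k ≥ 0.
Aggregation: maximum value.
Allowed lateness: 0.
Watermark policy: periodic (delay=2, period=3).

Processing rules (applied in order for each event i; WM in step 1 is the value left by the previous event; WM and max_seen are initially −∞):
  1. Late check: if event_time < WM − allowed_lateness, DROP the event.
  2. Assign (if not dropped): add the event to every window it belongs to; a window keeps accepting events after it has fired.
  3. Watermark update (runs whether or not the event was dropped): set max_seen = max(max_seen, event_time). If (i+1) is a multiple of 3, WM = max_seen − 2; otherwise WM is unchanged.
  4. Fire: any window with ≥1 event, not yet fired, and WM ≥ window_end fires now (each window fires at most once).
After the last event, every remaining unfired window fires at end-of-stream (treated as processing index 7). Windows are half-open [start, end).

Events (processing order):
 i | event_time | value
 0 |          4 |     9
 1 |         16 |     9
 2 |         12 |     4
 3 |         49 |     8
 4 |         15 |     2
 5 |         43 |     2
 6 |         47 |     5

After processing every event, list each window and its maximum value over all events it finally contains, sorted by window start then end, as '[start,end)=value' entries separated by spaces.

i=0 t=4 v=9: → [0,12); WM=−∞
i=1 t=16 v=9: → [12,24); WM=−∞
i=2 t=12 v=4: → [12,24); WM=14; [0,12) fires=9
i=3 t=49 v=8: → [48,60); WM=14
i=4 t=15 v=2: → [12,24); WM=14
i=5 t=43 v=2: → [36,48); WM=47; [12,24) fires=9
i=6 t=47 v=5: → [36,48); WM=47

[0,12)=9 [12,24)=9 [36,48)=5 [48,60)=8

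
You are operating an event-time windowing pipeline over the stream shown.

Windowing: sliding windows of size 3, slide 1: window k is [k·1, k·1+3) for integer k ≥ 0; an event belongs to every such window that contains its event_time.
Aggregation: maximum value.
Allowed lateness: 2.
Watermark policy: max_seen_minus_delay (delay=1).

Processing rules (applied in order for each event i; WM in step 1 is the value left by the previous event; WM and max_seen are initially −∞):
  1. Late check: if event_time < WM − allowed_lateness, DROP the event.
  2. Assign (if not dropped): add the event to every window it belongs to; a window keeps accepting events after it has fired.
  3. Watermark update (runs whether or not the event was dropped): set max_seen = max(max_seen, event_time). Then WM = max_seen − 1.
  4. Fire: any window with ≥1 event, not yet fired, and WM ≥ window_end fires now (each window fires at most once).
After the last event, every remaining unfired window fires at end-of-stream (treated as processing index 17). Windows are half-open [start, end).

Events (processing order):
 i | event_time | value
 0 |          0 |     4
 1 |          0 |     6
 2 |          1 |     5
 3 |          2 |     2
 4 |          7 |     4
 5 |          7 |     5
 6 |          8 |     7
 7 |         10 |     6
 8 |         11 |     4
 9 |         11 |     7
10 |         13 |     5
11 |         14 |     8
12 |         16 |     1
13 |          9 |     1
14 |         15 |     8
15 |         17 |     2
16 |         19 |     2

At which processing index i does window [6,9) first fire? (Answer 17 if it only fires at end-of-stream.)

7

i=0 t=0 v=4: → [0,3); WM=-1
i=1 t=0 v=6: → [0,3); WM=-1
i=2 t=1 v=5: → [1,4),[0,3); WM=0
i=3 t=2 v=2: → [2,5),[1,4),[0,3); WM=1
i=4 t=7 v=4: → [7,10),[6,9),[5,8); WM=6; [0,3) fires=6 [1,4) fires=5 [2,5) fires=2
i=5 t=7 v=5: → [7,10),[6,9),[5,8); WM=6
i=6 t=8 v=7: → [8,11),[7,10),[6,9); WM=7
i=7 t=10 v=6: → [10,13),[9,12),[8,11); WM=9; [5,8) fires=5 [6,9) fires=7
i=8 t=11 v=4: → [11,14),[10,13),[9,12); WM=10; [7,10) fires=7
i=9 t=11 v=7: → [11,14),[10,13),[9,12); WM=10
i=10 t=13 v=5: → [13,16),[12,15),[11,14); WM=12; [8,11) fires=7 [9,12) fires=7
i=11 t=14 v=8: → [14,17),[13,16),[12,15); WM=13; [10,13) fires=7
i=12 t=16 v=1: → [16,19),[15,18),[14,17); WM=15; [11,14) fires=7 [12,15) fires=8
i=13 t=9 v=1: DROP (t<15-2); WM=15
i=14 t=15 v=8: → [15,18),[14,17),[13,16); WM=15
i=15 t=17 v=2: → [17,20),[16,19),[15,18); WM=16; [13,16) fires=8
i=16 t=19 v=2: → [19,22),[18,21),[17,20); WM=18; [14,17) fires=8 [15,18) fires=8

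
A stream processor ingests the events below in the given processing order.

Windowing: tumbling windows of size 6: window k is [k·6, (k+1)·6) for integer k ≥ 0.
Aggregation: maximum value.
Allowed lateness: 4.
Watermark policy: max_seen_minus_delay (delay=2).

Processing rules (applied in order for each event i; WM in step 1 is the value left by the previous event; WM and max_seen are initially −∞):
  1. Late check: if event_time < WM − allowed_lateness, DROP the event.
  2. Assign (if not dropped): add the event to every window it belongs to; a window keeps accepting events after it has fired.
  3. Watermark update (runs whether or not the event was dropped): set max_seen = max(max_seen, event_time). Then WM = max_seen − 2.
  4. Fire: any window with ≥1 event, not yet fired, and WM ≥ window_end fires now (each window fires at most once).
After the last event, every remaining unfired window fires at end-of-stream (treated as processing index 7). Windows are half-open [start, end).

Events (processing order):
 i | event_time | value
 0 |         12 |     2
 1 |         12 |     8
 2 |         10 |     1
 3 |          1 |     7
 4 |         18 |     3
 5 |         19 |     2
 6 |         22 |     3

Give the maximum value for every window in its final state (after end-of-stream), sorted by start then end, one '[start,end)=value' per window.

i=0 t=12 v=2: → [12,18); WM=10
i=1 t=12 v=8: → [12,18); WM=10
i=2 t=10 v=1: → [6,12); WM=10
i=3 t=1 v=7: DROP (t<10-4); WM=10
i=4 t=18 v=3: → [18,24); WM=16; [6,12) fires=1
i=5 t=19 v=2: → [18,24); WM=17
i=6 t=22 v=3: → [18,24); WM=20; [12,18) fires=8

[6,12)=1 [12,18)=8 [18,24)=3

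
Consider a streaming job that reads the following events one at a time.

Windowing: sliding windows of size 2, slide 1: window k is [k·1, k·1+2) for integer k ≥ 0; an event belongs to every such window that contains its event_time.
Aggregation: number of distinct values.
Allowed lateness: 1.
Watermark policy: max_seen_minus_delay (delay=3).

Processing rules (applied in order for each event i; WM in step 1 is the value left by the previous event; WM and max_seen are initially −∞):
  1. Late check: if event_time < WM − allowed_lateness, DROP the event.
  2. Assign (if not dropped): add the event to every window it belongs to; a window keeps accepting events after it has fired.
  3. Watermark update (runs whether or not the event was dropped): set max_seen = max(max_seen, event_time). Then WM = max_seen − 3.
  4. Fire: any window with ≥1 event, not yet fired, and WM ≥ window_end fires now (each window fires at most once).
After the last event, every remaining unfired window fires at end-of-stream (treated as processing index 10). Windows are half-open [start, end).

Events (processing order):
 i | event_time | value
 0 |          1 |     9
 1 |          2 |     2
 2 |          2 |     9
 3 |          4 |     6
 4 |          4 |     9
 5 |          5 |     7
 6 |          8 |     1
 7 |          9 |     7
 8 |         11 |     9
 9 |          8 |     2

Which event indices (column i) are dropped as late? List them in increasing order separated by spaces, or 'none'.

i=0 t=1 v=9: → [1,3),[0,2); WM=-2
i=1 t=2 v=2: → [2,4),[1,3); WM=-1
i=2 t=2 v=9: → [2,4),[1,3); WM=-1
i=3 t=4 v=6: → [4,6),[3,5); WM=1
i=4 t=4 v=9: → [4,6),[3,5); WM=1
i=5 t=5 v=7: → [5,7),[4,6); WM=2; [0,2) fires=1
i=6 t=8 v=1: → [8,10),[7,9); WM=5; [1,3) fires=2 [2,4) fires=2 [3,5) fires=2
i=7 t=9 v=7: → [9,11),[8,10); WM=6; [4,6) fires=3
i=8 t=11 v=9: → [11,13),[10,12); WM=8; [5,7) fires=1
i=9 t=8 v=2: → [8,10),[7,9); WM=8

none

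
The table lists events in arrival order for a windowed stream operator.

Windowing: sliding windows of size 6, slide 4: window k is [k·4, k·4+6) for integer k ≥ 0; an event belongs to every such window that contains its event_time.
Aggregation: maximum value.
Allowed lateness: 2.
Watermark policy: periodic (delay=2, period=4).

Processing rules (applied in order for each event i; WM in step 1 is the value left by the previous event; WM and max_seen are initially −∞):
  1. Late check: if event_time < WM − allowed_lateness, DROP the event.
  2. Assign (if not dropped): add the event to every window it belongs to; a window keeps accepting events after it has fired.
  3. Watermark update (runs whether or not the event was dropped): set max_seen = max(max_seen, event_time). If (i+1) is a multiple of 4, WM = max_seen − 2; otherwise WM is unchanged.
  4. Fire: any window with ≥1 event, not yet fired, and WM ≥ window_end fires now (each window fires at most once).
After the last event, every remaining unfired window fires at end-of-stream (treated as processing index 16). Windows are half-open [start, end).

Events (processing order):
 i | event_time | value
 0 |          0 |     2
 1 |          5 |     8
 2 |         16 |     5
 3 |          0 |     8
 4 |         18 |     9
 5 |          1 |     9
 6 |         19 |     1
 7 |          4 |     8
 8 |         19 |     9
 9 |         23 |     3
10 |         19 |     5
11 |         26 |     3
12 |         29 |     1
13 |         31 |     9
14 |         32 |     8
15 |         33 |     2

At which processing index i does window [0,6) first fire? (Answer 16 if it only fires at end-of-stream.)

3

i=0 t=0 v=2: → [0,6); WM=−∞
i=1 t=5 v=8: → [4,10),[0,6); WM=−∞
i=2 t=16 v=5: → [16,22),[12,18); WM=−∞
i=3 t=0 v=8: → [0,6); WM=14; [0,6) fires=8 [4,10) fires=8
i=4 t=18 v=9: → [16,22); WM=14
i=5 t=1 v=9: DROP (t<14-2); WM=14
i=6 t=19 v=1: → [16,22); WM=14
i=7 t=4 v=8: DROP (t<14-2); WM=17
i=8 t=19 v=9: → [16,22); WM=17
i=9 t=23 v=3: → [20,26); WM=17
i=10 t=19 v=5: → [16,22); WM=17
i=11 t=26 v=3: → [24,30); WM=24; [12,18) fires=5 [16,22) fires=9
i=12 t=29 v=1: → [28,34),[24,30); WM=24
i=13 t=31 v=9: → [28,34); WM=24
i=14 t=32 v=8: → [32,38),[28,34); WM=24
i=15 t=33 v=2: → [32,38),[28,34); WM=31; [20,26) fires=3 [24,30) fires=3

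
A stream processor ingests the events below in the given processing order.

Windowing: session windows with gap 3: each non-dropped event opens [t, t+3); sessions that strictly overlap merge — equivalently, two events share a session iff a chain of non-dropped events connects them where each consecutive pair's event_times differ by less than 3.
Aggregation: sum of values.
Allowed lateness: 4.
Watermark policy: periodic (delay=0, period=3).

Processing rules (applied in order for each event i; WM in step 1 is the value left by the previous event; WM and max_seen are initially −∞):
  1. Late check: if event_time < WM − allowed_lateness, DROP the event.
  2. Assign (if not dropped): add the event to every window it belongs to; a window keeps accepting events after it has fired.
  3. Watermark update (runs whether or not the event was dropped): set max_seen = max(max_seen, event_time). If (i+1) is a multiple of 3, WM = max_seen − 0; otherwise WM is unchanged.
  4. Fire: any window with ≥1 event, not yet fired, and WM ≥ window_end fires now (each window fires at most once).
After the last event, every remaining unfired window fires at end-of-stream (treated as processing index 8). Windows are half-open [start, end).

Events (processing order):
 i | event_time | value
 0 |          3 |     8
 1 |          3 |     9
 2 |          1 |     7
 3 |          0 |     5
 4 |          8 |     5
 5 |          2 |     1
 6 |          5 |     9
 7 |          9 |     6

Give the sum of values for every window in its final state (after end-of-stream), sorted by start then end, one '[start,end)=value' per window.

i=0 t=3 v=8: → [3,6); WM=−∞
i=1 t=3 v=9: → [3,6); WM=−∞
i=2 t=1 v=7: → [1,6); WM=3
i=3 t=0 v=5: → [0,6); WM=3
i=4 t=8 v=5: → [8,11); WM=3
i=5 t=2 v=1: → [0,6); WM=8
i=6 t=5 v=9: → [0,8); WM=8
i=7 t=9 v=6: → [8,12); WM=8

[0,8)=39 [8,12)=11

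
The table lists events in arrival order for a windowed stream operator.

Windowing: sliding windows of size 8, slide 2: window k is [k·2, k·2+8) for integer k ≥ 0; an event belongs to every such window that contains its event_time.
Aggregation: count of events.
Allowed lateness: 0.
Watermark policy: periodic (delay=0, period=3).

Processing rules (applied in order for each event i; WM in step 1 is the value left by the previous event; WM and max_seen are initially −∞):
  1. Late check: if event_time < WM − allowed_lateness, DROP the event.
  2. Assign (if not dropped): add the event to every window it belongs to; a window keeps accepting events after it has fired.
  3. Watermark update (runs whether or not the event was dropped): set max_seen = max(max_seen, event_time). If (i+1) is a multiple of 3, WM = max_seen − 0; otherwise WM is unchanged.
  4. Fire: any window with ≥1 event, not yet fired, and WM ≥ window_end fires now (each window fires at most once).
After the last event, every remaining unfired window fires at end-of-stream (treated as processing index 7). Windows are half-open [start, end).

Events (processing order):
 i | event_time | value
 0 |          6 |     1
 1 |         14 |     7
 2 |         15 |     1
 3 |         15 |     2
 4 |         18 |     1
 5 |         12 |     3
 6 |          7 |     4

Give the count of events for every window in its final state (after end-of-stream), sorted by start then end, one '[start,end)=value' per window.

[0,8)=1 [2,10)=1 [4,12)=1 [6,14)=1 [8,16)=3 [10,18)=3 [12,20)=4 [14,22)=4 [16,24)=1 [18,26)=1

i=0 t=6 v=1: → [6,14),[4,12),[2,10),[0,8); WM=−∞
i=1 t=14 v=7: → [14,22),[12,20),[10,18),[8,16); WM=−∞
i=2 t=15 v=1: → [14,22),[12,20),[10,18),[8,16); WM=15; [0,8) fires=1 [2,10) fires=1 [4,12) fires=1 [6,14) fires=1
i=3 t=15 v=2: → [14,22),[12,20),[10,18),[8,16); WM=15
i=4 t=18 v=1: → [18,26),[16,24),[14,22),[12,20); WM=15
i=5 t=12 v=3: DROP (t<15-0); WM=18; [8,16) fires=3 [10,18) fires=3
i=6 t=7 v=4: DROP (t<18-0); WM=18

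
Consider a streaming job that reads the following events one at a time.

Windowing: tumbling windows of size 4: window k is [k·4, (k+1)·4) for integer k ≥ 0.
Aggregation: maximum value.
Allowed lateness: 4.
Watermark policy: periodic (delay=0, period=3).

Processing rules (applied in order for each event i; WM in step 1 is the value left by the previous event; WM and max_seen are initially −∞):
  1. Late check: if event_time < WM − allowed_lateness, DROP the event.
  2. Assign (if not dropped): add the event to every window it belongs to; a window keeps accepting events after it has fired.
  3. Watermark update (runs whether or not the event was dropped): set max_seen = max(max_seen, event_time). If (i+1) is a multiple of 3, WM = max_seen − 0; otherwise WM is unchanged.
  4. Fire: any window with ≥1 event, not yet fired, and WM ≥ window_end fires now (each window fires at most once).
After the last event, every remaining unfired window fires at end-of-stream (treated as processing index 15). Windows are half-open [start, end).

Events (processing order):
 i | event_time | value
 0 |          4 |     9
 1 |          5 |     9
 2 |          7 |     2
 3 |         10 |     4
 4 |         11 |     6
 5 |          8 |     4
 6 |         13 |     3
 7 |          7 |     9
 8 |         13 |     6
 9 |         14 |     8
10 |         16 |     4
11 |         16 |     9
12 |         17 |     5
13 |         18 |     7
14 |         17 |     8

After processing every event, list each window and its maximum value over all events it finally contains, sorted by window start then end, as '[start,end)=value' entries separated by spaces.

i=0 t=4 v=9: → [4,8); WM=−∞
i=1 t=5 v=9: → [4,8); WM=−∞
i=2 t=7 v=2: → [4,8); WM=7
i=3 t=10 v=4: → [8,12); WM=7
i=4 t=11 v=6: → [8,12); WM=7
i=5 t=8 v=4: → [8,12); WM=11; [4,8) fires=9
i=6 t=13 v=3: → [12,16); WM=11
i=7 t=7 v=9: → [4,8); WM=11
i=8 t=13 v=6: → [12,16); WM=13; [8,12) fires=6
i=9 t=14 v=8: → [12,16); WM=13
i=10 t=16 v=4: → [16,20); WM=13
i=11 t=16 v=9: → [16,20); WM=16; [12,16) fires=8
i=12 t=17 v=5: → [16,20); WM=16
i=13 t=18 v=7: → [16,20); WM=16
i=14 t=17 v=8: → [16,20); WM=18

[4,8)=9 [8,12)=6 [12,16)=8 [16,20)=9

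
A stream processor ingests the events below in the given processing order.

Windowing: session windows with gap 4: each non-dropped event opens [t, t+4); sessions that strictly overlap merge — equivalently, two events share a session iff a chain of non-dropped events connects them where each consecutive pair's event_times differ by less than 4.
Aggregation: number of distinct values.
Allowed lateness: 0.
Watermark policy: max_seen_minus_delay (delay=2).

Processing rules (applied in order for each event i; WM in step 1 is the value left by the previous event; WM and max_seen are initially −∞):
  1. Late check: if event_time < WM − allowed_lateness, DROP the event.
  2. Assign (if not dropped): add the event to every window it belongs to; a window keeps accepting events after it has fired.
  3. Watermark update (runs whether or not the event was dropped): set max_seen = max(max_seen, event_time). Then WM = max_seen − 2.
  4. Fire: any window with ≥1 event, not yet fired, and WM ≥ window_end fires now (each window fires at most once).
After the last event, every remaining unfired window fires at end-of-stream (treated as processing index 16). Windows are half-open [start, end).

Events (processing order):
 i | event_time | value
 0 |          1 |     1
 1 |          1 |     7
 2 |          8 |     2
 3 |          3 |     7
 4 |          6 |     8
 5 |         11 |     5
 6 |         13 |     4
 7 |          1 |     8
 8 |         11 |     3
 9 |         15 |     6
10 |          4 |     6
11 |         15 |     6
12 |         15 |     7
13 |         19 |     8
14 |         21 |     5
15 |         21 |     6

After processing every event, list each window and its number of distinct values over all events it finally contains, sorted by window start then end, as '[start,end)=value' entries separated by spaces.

[1,5)=2 [6,19)=7 [19,25)=3

i=0 t=1 v=1: → [1,5); WM=-1
i=1 t=1 v=7: → [1,5); WM=-1
i=2 t=8 v=2: → [8,12); WM=6
i=3 t=3 v=7: DROP (t<6-0); WM=6
i=4 t=6 v=8: → [6,12); WM=6
i=5 t=11 v=5: → [6,15); WM=9
i=6 t=13 v=4: → [6,17); WM=11
i=7 t=1 v=8: DROP (t<11-0); WM=11
i=8 t=11 v=3: → [6,17); WM=11
i=9 t=15 v=6: → [6,19); WM=13
i=10 t=4 v=6: DROP (t<13-0); WM=13
i=11 t=15 v=6: → [6,19); WM=13
i=12 t=15 v=7: → [6,19); WM=13
i=13 t=19 v=8: → [19,23); WM=17
i=14 t=21 v=5: → [19,25); WM=19
i=15 t=21 v=6: → [19,25); WM=19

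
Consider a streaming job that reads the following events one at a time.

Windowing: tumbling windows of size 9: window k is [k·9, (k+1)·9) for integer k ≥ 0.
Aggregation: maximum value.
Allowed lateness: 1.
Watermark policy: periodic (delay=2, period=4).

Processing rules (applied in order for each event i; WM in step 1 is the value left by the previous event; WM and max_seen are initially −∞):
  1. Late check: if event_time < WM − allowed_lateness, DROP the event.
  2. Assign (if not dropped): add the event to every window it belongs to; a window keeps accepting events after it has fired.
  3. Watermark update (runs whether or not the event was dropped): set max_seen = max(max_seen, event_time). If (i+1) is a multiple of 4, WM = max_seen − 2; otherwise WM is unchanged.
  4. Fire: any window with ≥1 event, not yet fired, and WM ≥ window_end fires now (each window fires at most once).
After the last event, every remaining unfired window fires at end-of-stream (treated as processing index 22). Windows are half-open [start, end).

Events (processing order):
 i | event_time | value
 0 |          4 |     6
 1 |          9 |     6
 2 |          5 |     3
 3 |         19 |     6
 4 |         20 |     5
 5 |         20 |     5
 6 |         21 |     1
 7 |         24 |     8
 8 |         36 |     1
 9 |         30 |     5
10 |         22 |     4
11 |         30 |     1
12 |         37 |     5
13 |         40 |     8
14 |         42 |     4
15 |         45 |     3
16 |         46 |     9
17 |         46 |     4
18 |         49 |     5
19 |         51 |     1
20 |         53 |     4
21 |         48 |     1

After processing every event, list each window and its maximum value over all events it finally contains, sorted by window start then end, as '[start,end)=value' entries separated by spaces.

[0,9)=6 [9,18)=6 [18,27)=8 [27,36)=5 [36,45)=8 [45,54)=9

i=0 t=4 v=6: → [0,9); WM=−∞
i=1 t=9 v=6: → [9,18); WM=−∞
i=2 t=5 v=3: → [0,9); WM=−∞
i=3 t=19 v=6: → [18,27); WM=17; [0,9) fires=6
i=4 t=20 v=5: → [18,27); WM=17
i=5 t=20 v=5: → [18,27); WM=17
i=6 t=21 v=1: → [18,27); WM=17
i=7 t=24 v=8: → [18,27); WM=22; [9,18) fires=6
i=8 t=36 v=1: → [36,45); WM=22
i=9 t=30 v=5: → [27,36); WM=22
i=10 t=22 v=4: → [18,27); WM=22
i=11 t=30 v=1: → [27,36); WM=34; [18,27) fires=8
i=12 t=37 v=5: → [36,45); WM=34
i=13 t=40 v=8: → [36,45); WM=34
i=14 t=42 v=4: → [36,45); WM=34
i=15 t=45 v=3: → [45,54); WM=43; [27,36) fires=5
i=16 t=46 v=9: → [45,54); WM=43
i=17 t=46 v=4: → [45,54); WM=43
i=18 t=49 v=5: → [45,54); WM=43
i=19 t=51 v=1: → [45,54); WM=49; [36,45) fires=8
i=20 t=53 v=4: → [45,54); WM=49
i=21 t=48 v=1: → [45,54); WM=49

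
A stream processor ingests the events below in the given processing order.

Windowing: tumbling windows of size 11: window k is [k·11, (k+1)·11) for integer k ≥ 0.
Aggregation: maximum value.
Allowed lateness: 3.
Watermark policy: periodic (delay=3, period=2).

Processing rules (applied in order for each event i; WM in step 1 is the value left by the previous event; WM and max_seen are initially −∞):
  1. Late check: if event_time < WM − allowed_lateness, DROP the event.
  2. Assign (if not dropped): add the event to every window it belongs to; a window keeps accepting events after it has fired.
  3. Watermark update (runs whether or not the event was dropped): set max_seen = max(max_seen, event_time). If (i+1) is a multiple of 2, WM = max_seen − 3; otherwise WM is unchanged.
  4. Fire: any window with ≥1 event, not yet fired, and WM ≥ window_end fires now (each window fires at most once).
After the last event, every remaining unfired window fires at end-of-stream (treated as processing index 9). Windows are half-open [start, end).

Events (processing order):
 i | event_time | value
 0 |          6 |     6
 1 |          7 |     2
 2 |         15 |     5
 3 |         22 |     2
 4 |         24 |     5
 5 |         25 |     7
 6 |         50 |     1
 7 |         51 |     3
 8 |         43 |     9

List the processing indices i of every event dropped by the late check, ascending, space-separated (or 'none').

8

i=0 t=6 v=6: → [0,11); WM=−∞
i=1 t=7 v=2: → [0,11); WM=4
i=2 t=15 v=5: → [11,22); WM=4
i=3 t=22 v=2: → [22,33); WM=19; [0,11) fires=6
i=4 t=24 v=5: → [22,33); WM=19
i=5 t=25 v=7: → [22,33); WM=22; [11,22) fires=5
i=6 t=50 v=1: → [44,55); WM=22
i=7 t=51 v=3: → [44,55); WM=48; [22,33) fires=7
i=8 t=43 v=9: DROP (t<48-3); WM=48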